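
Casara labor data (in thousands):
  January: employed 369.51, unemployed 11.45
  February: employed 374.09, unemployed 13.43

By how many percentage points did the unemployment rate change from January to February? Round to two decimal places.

The unemployment rate changed by +0.46 percentage points.

January: labor force = 369.51 + 11.45 = 380.96; u = 11.45/380.96 = 3.01%.
February: labor force = 374.09 + 13.43 = 387.52; u = 13.43/387.52 = 3.47%.
Change = 3.47% − 3.01% = +0.46 pp.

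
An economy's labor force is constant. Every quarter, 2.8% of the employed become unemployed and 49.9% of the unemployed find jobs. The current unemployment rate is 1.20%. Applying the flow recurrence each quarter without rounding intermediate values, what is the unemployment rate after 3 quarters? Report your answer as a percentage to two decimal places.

With a fixed labor force, u_{t+1} = u_t + s·(1−u_t) − f·u_t = u_t·(1−s−f) + s.
Here 1−s−f = 0.473 and s = 0.028.
u_1 = 0.012000 × 0.473 + 0.028 = 0.033676.
u_2 = 0.033676 × 0.473 + 0.028 = 0.043929.
u_3 = 0.043929 × 0.473 + 0.028 = 0.048778.

Unemployment rate after three quarters ≈ 4.88%.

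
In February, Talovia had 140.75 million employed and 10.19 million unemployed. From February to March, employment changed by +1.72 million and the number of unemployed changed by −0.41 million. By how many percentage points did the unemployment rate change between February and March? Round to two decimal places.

February: labor force = 140.75 + 10.19 = 150.94; u = 10.19/150.94 = 6.75%.
March: labor force = 142.47 + 9.78 = 152.25; u = 9.78/152.25 = 6.42%.
Change = 6.42% − 6.75% = −0.33 pp.

The unemployment rate changed by −0.33 percentage points.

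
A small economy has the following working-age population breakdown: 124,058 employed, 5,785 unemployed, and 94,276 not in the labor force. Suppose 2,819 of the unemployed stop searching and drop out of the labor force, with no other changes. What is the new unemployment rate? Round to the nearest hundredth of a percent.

New unemployment rate ≈ 2.33%.

Initially, labor force = 124,058 + 5,785 = 129,843, so u = 5,785/129,843 = 4.46%.
After the change, unemployed and labor force both fall by 2,819 → E = 124,058, U = 2,966, labor force = 127,024.
New unemployment rate = 2,966 / 127,024 = 2.33%.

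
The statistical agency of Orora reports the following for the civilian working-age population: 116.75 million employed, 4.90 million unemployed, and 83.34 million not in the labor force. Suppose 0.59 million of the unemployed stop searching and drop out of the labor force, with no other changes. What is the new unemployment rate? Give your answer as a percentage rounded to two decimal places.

Initially, labor force = 116.75 + 4.90 = 121.65 million, so u = 4.90/121.65 = 4.03%.
After the change, unemployed and labor force both fall by 0.59 → E = 116.75, U = 4.31, labor force = 121.06 million.
New unemployment rate = 4.31 / 121.06 = 3.56%.

New unemployment rate ≈ 3.56%.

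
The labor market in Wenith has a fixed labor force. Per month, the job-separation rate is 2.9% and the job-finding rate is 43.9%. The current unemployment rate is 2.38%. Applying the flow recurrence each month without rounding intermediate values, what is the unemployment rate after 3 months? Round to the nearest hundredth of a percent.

Unemployment rate after three months ≈ 5.62%.

With a fixed labor force, u_{t+1} = u_t + s·(1−u_t) − f·u_t = u_t·(1−s−f) + s.
Here 1−s−f = 0.532 and s = 0.029.
u_1 = 0.023800 × 0.532 + 0.029 = 0.041662.
u_2 = 0.041662 × 0.532 + 0.029 = 0.051164.
u_3 = 0.051164 × 0.532 + 0.029 = 0.056219.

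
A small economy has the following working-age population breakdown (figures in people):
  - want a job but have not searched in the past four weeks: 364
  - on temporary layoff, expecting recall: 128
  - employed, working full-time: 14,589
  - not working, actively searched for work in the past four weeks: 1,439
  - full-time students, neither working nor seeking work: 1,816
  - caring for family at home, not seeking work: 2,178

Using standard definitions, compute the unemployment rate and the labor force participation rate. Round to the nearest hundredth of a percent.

Unemployment rate ≈ 9.70%; labor force participation rate ≈ 78.76%.

Employed = 14,589.
Unemployed = 128 + 1,439 = 1,567 (jobless and actively searching, or on temporary layoff).
Labor force = 14,589 + 1,567 = 16,156.
Not in labor force = 364 + 1,816 + 2,178 = 4,358 (those not working and not actively searching are outside the labor force — including those who want a job but have given up searching).
Civilian working-age population = 16,156 + 4,358 = 20,514.
Unemployment rate = 1,567 / 16,156 = 9.70%.
Labor force participation rate = 16,156 / 20,514 = 78.76%.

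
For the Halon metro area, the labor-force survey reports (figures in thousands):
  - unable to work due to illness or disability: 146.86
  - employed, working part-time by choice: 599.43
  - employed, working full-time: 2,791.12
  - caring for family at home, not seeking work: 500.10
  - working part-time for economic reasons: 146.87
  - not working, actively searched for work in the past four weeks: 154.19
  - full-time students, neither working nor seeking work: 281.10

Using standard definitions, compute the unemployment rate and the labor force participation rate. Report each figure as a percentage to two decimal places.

Employed = 599.43 + 2,791.12 + 146.87 = 3,537.42 thousand (anyone who worked, including part-time for economic reasons, counts as employed).
Unemployed = 154.19 thousand.
Labor force = 3,537.42 + 154.19 = 3,691.61 thousand.
Not in labor force = 146.86 + 500.10 + 281.10 = 928.06 thousand (those not working and not actively searching are outside the labor force).
Civilian working-age population = 3,691.61 + 928.06 = 4,619.67 thousand.
Unemployment rate = 154.19 / 3,691.61 = 4.18%.
Labor force participation rate = 3,691.61 / 4,619.67 = 79.91%.

Unemployment rate ≈ 4.18%; labor force participation rate ≈ 79.91%.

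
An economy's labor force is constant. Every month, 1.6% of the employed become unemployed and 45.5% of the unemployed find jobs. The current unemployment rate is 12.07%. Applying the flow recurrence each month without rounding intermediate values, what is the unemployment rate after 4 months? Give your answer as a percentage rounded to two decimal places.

Unemployment rate after four months ≈ 4.08%.

With a fixed labor force, u_{t+1} = u_t + s·(1−u_t) − f·u_t = u_t·(1−s−f) + s.
Here 1−s−f = 0.529 and s = 0.016.
u_1 = 0.120700 × 0.529 + 0.016 = 0.079850.
u_2 = 0.079850 × 0.529 + 0.016 = 0.058241.
u_3 = 0.058241 × 0.529 + 0.016 = 0.046809.
u_4 = 0.046809 × 0.529 + 0.016 = 0.040762.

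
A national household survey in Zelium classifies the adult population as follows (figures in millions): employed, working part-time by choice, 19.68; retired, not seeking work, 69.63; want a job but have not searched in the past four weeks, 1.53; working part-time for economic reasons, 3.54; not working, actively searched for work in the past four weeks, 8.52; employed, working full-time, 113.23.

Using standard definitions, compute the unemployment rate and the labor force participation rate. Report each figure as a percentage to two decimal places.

Employed = 19.68 + 3.54 + 113.23 = 136.45 million (anyone who worked, including part-time for economic reasons, counts as employed).
Unemployed = 8.52 million.
Labor force = 136.45 + 8.52 = 144.97 million.
Not in labor force = 69.63 + 1.53 = 71.16 million (those not working and not actively searching are outside the labor force — including those who want a job but have given up searching).
Civilian working-age population = 144.97 + 71.16 = 216.13 million.
Unemployment rate = 8.52 / 144.97 = 5.88%.
Labor force participation rate = 144.97 / 216.13 = 67.08%.

Unemployment rate ≈ 5.88%; labor force participation rate ≈ 67.08%.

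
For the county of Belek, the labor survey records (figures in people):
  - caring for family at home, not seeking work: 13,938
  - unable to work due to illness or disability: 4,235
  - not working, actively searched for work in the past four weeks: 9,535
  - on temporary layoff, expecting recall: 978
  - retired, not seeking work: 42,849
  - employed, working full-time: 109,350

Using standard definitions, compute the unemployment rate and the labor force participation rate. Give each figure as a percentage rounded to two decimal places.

Employed = 109,350.
Unemployed = 9,535 + 978 = 10,513 (jobless and actively searching, or on temporary layoff).
Labor force = 109,350 + 10,513 = 119,863.
Not in labor force = 13,938 + 4,235 + 42,849 = 61,022 (those not working and not actively searching are outside the labor force).
Civilian working-age population = 119,863 + 61,022 = 180,885.
Unemployment rate = 10,513 / 119,863 = 8.77%.
Labor force participation rate = 119,863 / 180,885 = 66.26%.

Unemployment rate ≈ 8.77%; labor force participation rate ≈ 66.26%.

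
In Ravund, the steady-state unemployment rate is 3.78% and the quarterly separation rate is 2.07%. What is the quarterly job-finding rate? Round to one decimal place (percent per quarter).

From u* = s/(s+f): f = s·(1−u)/u.
f = 2.07 × (1 − 0.0378) / 0.0378 = 1.9918 / 0.0378 ≈ 52.7% per quarter.

Job-finding rate ≈ 52.7% per quarter.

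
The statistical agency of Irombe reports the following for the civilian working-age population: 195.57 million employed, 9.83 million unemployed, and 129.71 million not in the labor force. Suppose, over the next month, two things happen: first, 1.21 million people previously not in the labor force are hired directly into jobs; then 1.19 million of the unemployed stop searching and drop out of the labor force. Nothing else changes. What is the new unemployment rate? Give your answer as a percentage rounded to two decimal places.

Initially, labor force = 195.57 + 9.83 = 205.40 million, so u = 9.83/205.40 = 4.79%.
After the first change, employed and labor force both rise by 1.21; unemployed unchanged → E = 196.78, U = 9.83, labor force = 206.61 million.
After the second change, unemployed and labor force both fall by 1.19 → E = 196.78, U = 8.64, labor force = 205.42 million.
New unemployment rate = 8.64 / 205.42 = 4.21%.

New unemployment rate ≈ 4.21%.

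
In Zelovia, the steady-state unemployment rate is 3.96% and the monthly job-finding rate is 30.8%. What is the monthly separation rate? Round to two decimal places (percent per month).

From u* = s/(s+f): s = u·f/(1−u).
s = 0.0396 × 30.8 / (1 − 0.0396) = 1.2197 / 0.9604 ≈ 1.27% per month.

Separation rate ≈ 1.27% per month.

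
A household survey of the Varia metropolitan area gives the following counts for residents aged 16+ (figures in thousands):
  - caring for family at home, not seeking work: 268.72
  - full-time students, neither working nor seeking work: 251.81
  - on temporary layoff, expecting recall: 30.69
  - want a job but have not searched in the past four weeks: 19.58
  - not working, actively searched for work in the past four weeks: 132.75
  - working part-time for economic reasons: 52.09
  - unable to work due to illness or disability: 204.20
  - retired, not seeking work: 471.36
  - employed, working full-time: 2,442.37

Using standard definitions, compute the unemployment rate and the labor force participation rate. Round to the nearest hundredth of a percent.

Unemployment rate ≈ 6.15%; labor force participation rate ≈ 68.62%.

Employed = 52.09 + 2,442.37 = 2,494.46 thousand (anyone who worked, including part-time for economic reasons, counts as employed).
Unemployed = 30.69 + 132.75 = 163.44 thousand (jobless and actively searching, or on temporary layoff).
Labor force = 2,494.46 + 163.44 = 2,657.90 thousand.
Not in labor force = 268.72 + 251.81 + 19.58 + 204.20 + 471.36 = 1,215.67 thousand (those not working and not actively searching are outside the labor force — including those who want a job but have given up searching).
Civilian working-age population = 2,657.90 + 1,215.67 = 3,873.57 thousand.
Unemployment rate = 163.44 / 2,657.90 = 6.15%.
Labor force participation rate = 2,657.90 / 3,873.57 = 68.62%.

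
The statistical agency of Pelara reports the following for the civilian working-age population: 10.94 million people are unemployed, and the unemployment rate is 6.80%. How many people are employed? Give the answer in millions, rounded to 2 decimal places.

Labor force = U / u = 10.94 / 0.0680 ≈ 160.88 million.
Employed = labor force − unemployed = 160.88 − 10.94 = 149.94 million.

About 149.94 million are employed.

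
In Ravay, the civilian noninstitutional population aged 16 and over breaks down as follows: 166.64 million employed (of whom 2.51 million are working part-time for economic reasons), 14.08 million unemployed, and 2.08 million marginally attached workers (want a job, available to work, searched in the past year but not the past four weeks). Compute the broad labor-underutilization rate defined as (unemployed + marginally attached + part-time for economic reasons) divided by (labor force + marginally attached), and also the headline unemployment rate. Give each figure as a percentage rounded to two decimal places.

Broad underutilization rate ≈ 10.21%; headline unemployment rate ≈ 7.79%.

Labor force = 166.64 + 14.08 = 180.72 million.
Numerator = 14.08 + 2.08 + 2.51 = 18.67 million.
Denominator = 180.72 + 2.08 = 182.80 million.
Broad rate = 18.67 / 182.80 = 10.21%.
Headline unemployment rate = 14.08 / 180.72 = 7.79%.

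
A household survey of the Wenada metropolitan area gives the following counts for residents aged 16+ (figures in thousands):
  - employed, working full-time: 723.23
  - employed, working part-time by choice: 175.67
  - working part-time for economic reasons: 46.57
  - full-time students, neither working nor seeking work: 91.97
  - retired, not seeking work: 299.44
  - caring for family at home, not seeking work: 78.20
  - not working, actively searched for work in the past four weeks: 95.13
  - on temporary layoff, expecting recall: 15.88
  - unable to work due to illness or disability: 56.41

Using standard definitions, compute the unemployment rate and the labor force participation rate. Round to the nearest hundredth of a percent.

Employed = 723.23 + 175.67 + 46.57 = 945.47 thousand (anyone who worked, including part-time for economic reasons, counts as employed).
Unemployed = 95.13 + 15.88 = 111.01 thousand (jobless and actively searching, or on temporary layoff).
Labor force = 945.47 + 111.01 = 1,056.48 thousand.
Not in labor force = 91.97 + 299.44 + 78.20 + 56.41 = 526.02 thousand (those not working and not actively searching are outside the labor force).
Civilian working-age population = 1,056.48 + 526.02 = 1,582.50 thousand.
Unemployment rate = 111.01 / 1,056.48 = 10.51%.
Labor force participation rate = 1,056.48 / 1,582.50 = 66.76%.

Unemployment rate ≈ 10.51%; labor force participation rate ≈ 66.76%.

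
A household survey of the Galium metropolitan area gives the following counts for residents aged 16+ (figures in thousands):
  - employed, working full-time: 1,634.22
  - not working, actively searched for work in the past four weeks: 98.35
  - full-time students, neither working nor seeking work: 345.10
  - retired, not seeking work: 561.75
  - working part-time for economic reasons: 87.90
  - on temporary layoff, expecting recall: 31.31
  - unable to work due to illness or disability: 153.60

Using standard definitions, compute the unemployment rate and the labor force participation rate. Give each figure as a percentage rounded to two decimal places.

Employed = 1,634.22 + 87.90 = 1,722.12 thousand (anyone who worked, including part-time for economic reasons, counts as employed).
Unemployed = 98.35 + 31.31 = 129.66 thousand (jobless and actively searching, or on temporary layoff).
Labor force = 1,722.12 + 129.66 = 1,851.78 thousand.
Not in labor force = 345.10 + 561.75 + 153.60 = 1,060.45 thousand (those not working and not actively searching are outside the labor force).
Civilian working-age population = 1,851.78 + 1,060.45 = 2,912.23 thousand.
Unemployment rate = 129.66 / 1,851.78 = 7.00%.
Labor force participation rate = 1,851.78 / 2,912.23 = 63.59%.

Unemployment rate ≈ 7.00%; labor force participation rate ≈ 63.59%.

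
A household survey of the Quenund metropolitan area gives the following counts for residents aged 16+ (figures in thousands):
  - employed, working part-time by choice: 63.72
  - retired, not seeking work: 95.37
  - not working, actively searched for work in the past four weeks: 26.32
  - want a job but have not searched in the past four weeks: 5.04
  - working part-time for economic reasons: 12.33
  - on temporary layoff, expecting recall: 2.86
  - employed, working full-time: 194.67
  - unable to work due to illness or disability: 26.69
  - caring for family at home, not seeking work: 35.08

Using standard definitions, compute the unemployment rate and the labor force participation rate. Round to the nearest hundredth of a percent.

Employed = 63.72 + 12.33 + 194.67 = 270.72 thousand (anyone who worked, including part-time for economic reasons, counts as employed).
Unemployed = 26.32 + 2.86 = 29.18 thousand (jobless and actively searching, or on temporary layoff).
Labor force = 270.72 + 29.18 = 299.90 thousand.
Not in labor force = 95.37 + 5.04 + 26.69 + 35.08 = 162.18 thousand (those not working and not actively searching are outside the labor force — including those who want a job but have given up searching).
Civilian working-age population = 299.90 + 162.18 = 462.08 thousand.
Unemployment rate = 29.18 / 299.90 = 9.73%.
Labor force participation rate = 299.90 / 462.08 = 64.90%.

Unemployment rate ≈ 9.73%; labor force participation rate ≈ 64.90%.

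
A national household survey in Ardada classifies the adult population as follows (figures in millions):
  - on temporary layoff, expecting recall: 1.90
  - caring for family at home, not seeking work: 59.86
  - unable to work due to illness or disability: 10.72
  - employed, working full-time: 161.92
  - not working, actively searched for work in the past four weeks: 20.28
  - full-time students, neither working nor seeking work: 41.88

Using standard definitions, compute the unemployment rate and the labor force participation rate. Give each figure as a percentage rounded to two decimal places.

Employed = 161.92 million.
Unemployed = 1.90 + 20.28 = 22.18 million (jobless and actively searching, or on temporary layoff).
Labor force = 161.92 + 22.18 = 184.10 million.
Not in labor force = 59.86 + 10.72 + 41.88 = 112.46 million (those not working and not actively searching are outside the labor force).
Civilian working-age population = 184.10 + 112.46 = 296.56 million.
Unemployment rate = 22.18 / 184.10 = 12.05%.
Labor force participation rate = 184.10 / 296.56 = 62.08%.

Unemployment rate ≈ 12.05%; labor force participation rate ≈ 62.08%.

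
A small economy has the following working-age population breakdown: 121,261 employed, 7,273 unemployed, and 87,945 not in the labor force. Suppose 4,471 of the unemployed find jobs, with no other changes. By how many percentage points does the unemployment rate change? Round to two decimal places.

The unemployment rate changes by −3.48 percentage points.

Initially, labor force = 121,261 + 7,273 = 128,534, so u = 7,273/128,534 = 5.66%.
After the change, unemployed falls and employed rises by 4,471; labor force unchanged → E = 125,732, U = 2,802, labor force = 128,534.
New unemployment rate = 2,802 / 128,534 = 2.18%.
Change = 2.18% − 5.66% = −3.48 percentage points.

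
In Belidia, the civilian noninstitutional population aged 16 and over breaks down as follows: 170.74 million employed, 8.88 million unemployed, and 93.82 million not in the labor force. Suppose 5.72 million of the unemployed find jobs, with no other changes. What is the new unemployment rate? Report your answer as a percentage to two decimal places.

Initially, labor force = 170.74 + 8.88 = 179.62 million, so u = 8.88/179.62 = 4.94%.
After the change, unemployed falls and employed rises by 5.72; labor force unchanged → E = 176.46, U = 3.16, labor force = 179.62 million.
New unemployment rate = 3.16 / 179.62 = 1.76%.

New unemployment rate ≈ 1.76%.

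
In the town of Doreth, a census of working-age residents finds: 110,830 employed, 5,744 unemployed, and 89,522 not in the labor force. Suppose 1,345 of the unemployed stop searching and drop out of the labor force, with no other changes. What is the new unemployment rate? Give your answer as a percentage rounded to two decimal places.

Initially, labor force = 110,830 + 5,744 = 116,574, so u = 5,744/116,574 = 4.93%.
After the change, unemployed and labor force both fall by 1,345 → E = 110,830, U = 4,399, labor force = 115,229.
New unemployment rate = 4,399 / 115,229 = 3.82%.

New unemployment rate ≈ 3.82%.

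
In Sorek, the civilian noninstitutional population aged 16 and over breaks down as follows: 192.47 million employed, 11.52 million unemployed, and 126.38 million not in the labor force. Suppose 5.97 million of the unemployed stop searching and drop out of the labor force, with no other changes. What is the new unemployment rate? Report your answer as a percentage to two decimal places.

New unemployment rate ≈ 2.80%.

Initially, labor force = 192.47 + 11.52 = 203.99 million, so u = 11.52/203.99 = 5.65%.
After the change, unemployed and labor force both fall by 5.97 → E = 192.47, U = 5.55, labor force = 198.02 million.
New unemployment rate = 5.55 / 198.02 = 2.80%.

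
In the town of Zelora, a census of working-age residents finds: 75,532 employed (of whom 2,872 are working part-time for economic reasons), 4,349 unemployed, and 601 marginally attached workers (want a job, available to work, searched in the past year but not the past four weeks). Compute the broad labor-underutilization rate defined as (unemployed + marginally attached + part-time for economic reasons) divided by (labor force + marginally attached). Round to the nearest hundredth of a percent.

Broad underutilization rate ≈ 9.72%.

Labor force = 75,532 + 4,349 = 79,881.
Numerator = 4,349 + 601 + 2,872 = 7,822.
Denominator = 79,881 + 601 = 80,482.
Broad rate = 7,822 / 80,482 = 9.72%.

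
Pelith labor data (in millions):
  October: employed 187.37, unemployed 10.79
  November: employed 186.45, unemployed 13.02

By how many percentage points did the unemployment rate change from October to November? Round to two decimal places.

October: labor force = 187.37 + 10.79 = 198.16; u = 10.79/198.16 = 5.45%.
November: labor force = 186.45 + 13.02 = 199.47; u = 13.02/199.47 = 6.53%.
Change = 6.53% − 5.45% = +1.08 pp.

The unemployment rate changed by +1.08 percentage points.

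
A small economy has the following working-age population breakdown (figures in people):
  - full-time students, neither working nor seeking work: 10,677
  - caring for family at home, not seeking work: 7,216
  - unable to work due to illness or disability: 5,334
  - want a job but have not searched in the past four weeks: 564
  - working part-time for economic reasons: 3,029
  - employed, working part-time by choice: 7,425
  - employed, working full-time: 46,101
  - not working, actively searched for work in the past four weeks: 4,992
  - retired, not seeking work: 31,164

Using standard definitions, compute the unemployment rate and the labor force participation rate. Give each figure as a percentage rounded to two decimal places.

Unemployment rate ≈ 8.11%; labor force participation rate ≈ 52.83%.

Employed = 3,029 + 7,425 + 46,101 = 56,555 (anyone who worked, including part-time for economic reasons, counts as employed).
Unemployed = 4,992.
Labor force = 56,555 + 4,992 = 61,547.
Not in labor force = 10,677 + 7,216 + 5,334 + 564 + 31,164 = 54,955 (those not working and not actively searching are outside the labor force — including those who want a job but have given up searching).
Civilian working-age population = 61,547 + 54,955 = 116,502.
Unemployment rate = 4,992 / 61,547 = 8.11%.
Labor force participation rate = 61,547 / 116,502 = 52.83%.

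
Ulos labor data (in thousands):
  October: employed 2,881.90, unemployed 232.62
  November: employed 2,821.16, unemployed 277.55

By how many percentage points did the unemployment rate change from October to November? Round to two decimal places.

October: labor force = 2,881.90 + 232.62 = 3,114.52; u = 232.62/3,114.52 = 7.47%.
November: labor force = 2,821.16 + 277.55 = 3,098.71; u = 277.55/3,098.71 = 8.96%.
Change = 8.96% − 7.47% = +1.49 pp.

The unemployment rate changed by +1.49 percentage points.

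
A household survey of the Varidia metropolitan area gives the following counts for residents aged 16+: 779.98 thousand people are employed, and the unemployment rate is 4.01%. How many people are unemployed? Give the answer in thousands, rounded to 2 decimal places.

Let U be the number unemployed. The labor force is E + U, and U/(E+U) = 0.0401.
So U = 0.0401 × 779.98 / (1 − 0.0401) = 31.2772 / 0.9599 ≈ 32.58 thousand.

About 32.58 thousand are unemployed.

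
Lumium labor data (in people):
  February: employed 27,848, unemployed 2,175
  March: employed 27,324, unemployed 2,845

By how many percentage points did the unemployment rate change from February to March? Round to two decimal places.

The unemployment rate changed by +2.19 percentage points.

February: labor force = 27,848 + 2,175 = 30,023; u = 2,175/30,023 = 7.24%.
March: labor force = 27,324 + 2,845 = 30,169; u = 2,845/30,169 = 9.43%.
Change = 9.43% − 7.24% = +2.19 pp.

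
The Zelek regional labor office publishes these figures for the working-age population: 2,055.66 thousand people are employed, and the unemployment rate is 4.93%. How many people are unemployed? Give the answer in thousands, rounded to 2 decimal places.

Let U be the number unemployed. The labor force is E + U, and U/(E+U) = 0.0493.
So U = 0.0493 × 2,055.66 / (1 − 0.0493) = 101.3440 / 0.9507 ≈ 106.60 thousand.

About 106.60 thousand are unemployed.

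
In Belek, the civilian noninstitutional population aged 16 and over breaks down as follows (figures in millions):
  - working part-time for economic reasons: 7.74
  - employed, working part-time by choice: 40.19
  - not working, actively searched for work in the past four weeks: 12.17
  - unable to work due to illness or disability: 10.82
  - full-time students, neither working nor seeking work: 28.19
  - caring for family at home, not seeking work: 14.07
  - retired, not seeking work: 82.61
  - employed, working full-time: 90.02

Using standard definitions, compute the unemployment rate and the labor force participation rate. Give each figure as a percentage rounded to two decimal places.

Employed = 7.74 + 40.19 + 90.02 = 137.95 million (anyone who worked, including part-time for economic reasons, counts as employed).
Unemployed = 12.17 million.
Labor force = 137.95 + 12.17 = 150.12 million.
Not in labor force = 10.82 + 28.19 + 14.07 + 82.61 = 135.69 million (those not working and not actively searching are outside the labor force).
Civilian working-age population = 150.12 + 135.69 = 285.81 million.
Unemployment rate = 12.17 / 150.12 = 8.11%.
Labor force participation rate = 150.12 / 285.81 = 52.52%.

Unemployment rate ≈ 8.11%; labor force participation rate ≈ 52.52%.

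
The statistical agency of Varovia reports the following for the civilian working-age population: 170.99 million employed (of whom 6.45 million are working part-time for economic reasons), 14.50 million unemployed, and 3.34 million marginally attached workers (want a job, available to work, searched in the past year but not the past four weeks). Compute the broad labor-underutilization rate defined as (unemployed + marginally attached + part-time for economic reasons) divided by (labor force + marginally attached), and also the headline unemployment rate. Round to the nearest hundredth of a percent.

Broad underutilization rate ≈ 12.86%; headline unemployment rate ≈ 7.82%.

Labor force = 170.99 + 14.50 = 185.49 million.
Numerator = 14.50 + 3.34 + 6.45 = 24.29 million.
Denominator = 185.49 + 3.34 = 188.83 million.
Broad rate = 24.29 / 188.83 = 12.86%.
Headline unemployment rate = 14.50 / 185.49 = 7.82%.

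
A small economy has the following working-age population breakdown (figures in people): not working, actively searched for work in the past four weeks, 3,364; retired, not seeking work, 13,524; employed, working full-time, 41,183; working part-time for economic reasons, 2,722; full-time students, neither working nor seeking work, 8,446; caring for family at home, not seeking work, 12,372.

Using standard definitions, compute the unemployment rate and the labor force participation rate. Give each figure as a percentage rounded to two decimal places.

Employed = 41,183 + 2,722 = 43,905 (anyone who worked, including part-time for economic reasons, counts as employed).
Unemployed = 3,364.
Labor force = 43,905 + 3,364 = 47,269.
Not in labor force = 13,524 + 8,446 + 12,372 = 34,342 (those not working and not actively searching are outside the labor force).
Civilian working-age population = 47,269 + 34,342 = 81,611.
Unemployment rate = 3,364 / 47,269 = 7.12%.
Labor force participation rate = 47,269 / 81,611 = 57.92%.

Unemployment rate ≈ 7.12%; labor force participation rate ≈ 57.92%.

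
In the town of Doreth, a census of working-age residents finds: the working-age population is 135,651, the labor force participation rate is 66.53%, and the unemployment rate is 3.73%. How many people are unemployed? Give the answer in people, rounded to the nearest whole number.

About 3,366 are unemployed.

Labor force = 0.6653 × 135,651 = 90,249.
Unemployed = 0.0373 × 90,249 ≈ 3,366.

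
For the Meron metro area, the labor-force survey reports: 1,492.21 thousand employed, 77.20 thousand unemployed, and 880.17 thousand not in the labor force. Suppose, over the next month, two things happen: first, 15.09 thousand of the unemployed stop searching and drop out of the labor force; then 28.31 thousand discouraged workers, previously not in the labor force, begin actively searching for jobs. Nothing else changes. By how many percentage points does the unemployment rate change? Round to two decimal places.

The unemployment rate changes by +0.79 percentage points.

Initially, labor force = 1,492.21 + 77.20 = 1,569.41 thousand, so u = 77.20/1,569.41 = 4.92%.
After the first change, unemployed and labor force both fall by 15.09 → E = 1,492.21, U = 62.11, labor force = 1,554.32 thousand.
After the second change, unemployed and labor force both rise by 28.31 → E = 1,492.21, U = 90.42, labor force = 1,582.63 thousand.
New unemployment rate = 90.42 / 1,582.63 = 5.71%.
Change = 5.71% − 4.92% = +0.79 percentage points.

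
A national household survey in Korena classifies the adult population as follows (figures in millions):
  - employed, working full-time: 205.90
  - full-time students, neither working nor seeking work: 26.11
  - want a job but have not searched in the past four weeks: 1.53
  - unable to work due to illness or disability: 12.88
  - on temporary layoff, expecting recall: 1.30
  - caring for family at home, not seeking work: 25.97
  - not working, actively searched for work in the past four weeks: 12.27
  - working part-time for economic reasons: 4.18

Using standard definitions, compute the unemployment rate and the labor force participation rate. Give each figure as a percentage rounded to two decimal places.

Unemployment rate ≈ 6.07%; labor force participation rate ≈ 77.08%.

Employed = 205.90 + 4.18 = 210.08 million (anyone who worked, including part-time for economic reasons, counts as employed).
Unemployed = 1.30 + 12.27 = 13.57 million (jobless and actively searching, or on temporary layoff).
Labor force = 210.08 + 13.57 = 223.65 million.
Not in labor force = 26.11 + 1.53 + 12.88 + 25.97 = 66.49 million (those not working and not actively searching are outside the labor force — including those who want a job but have given up searching).
Civilian working-age population = 223.65 + 66.49 = 290.14 million.
Unemployment rate = 13.57 / 223.65 = 6.07%.
Labor force participation rate = 223.65 / 290.14 = 77.08%.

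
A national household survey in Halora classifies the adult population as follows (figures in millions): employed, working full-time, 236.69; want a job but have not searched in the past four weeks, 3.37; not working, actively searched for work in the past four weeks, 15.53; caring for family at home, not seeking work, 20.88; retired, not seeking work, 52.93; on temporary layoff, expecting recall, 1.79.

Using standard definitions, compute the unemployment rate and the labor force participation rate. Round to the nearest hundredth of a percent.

Employed = 236.69 million.
Unemployed = 15.53 + 1.79 = 17.32 million (jobless and actively searching, or on temporary layoff).
Labor force = 236.69 + 17.32 = 254.01 million.
Not in labor force = 3.37 + 20.88 + 52.93 = 77.18 million (those not working and not actively searching are outside the labor force — including those who want a job but have given up searching).
Civilian working-age population = 254.01 + 77.18 = 331.19 million.
Unemployment rate = 17.32 / 254.01 = 6.82%.
Labor force participation rate = 254.01 / 331.19 = 76.70%.

Unemployment rate ≈ 6.82%; labor force participation rate ≈ 76.70%.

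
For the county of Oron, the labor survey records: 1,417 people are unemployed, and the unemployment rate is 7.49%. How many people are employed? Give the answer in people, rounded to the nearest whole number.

Labor force = U / u = 1,417 / 0.0749 ≈ 18,919.
Employed = labor force − unemployed = 18,919 − 1,417 = 17,502.

About 17,502 are employed.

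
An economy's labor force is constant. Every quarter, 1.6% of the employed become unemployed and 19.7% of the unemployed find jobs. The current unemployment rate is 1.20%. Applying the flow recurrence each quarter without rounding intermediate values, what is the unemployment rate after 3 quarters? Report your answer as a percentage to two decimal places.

With a fixed labor force, u_{t+1} = u_t + s·(1−u_t) − f·u_t = u_t·(1−s−f) + s.
Here 1−s−f = 0.787 and s = 0.016.
u_1 = 0.012000 × 0.787 + 0.016 = 0.025444.
u_2 = 0.025444 × 0.787 + 0.016 = 0.036024.
u_3 = 0.036024 × 0.787 + 0.016 = 0.044351.

Unemployment rate after three quarters ≈ 4.44%.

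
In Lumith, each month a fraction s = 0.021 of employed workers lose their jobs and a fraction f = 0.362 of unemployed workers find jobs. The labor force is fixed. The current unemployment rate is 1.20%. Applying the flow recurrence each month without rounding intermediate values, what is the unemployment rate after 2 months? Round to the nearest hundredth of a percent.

With a fixed labor force, u_{t+1} = u_t + s·(1−u_t) − f·u_t = u_t·(1−s−f) + s.
Here 1−s−f = 0.617 and s = 0.021.
u_1 = 0.012000 × 0.617 + 0.021 = 0.028404.
u_2 = 0.028404 × 0.617 + 0.021 = 0.038525.

Unemployment rate after two months ≈ 3.85%.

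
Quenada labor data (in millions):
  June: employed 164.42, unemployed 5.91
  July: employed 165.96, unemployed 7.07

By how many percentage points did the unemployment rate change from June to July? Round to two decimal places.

June: labor force = 164.42 + 5.91 = 170.33; u = 5.91/170.33 = 3.47%.
July: labor force = 165.96 + 7.07 = 173.03; u = 7.07/173.03 = 4.09%.
Change = 4.09% − 3.47% = +0.62 pp.

The unemployment rate changed by +0.62 percentage points.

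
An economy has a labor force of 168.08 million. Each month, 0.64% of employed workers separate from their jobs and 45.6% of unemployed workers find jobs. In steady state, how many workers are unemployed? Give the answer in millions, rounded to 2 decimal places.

Steady-state unemployment rate u* = s/(s+f) = 0.64/(0.64+45.6) = 0.013841.
Unemployed = u* × labor force = 0.013841 × 168.08 ≈ 2.33 million.

About 2.33 million are unemployed in steady state.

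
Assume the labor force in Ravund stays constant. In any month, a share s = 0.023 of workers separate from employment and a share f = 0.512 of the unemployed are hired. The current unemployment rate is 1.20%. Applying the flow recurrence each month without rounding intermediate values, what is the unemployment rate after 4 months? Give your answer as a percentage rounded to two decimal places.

With a fixed labor force, u_{t+1} = u_t + s·(1−u_t) − f·u_t = u_t·(1−s−f) + s.
Here 1−s−f = 0.465 and s = 0.023.
u_1 = 0.012000 × 0.465 + 0.023 = 0.028580.
u_2 = 0.028580 × 0.465 + 0.023 = 0.036290.
u_3 = 0.036290 × 0.465 + 0.023 = 0.039875.
u_4 = 0.039875 × 0.465 + 0.023 = 0.041542.

Unemployment rate after four months ≈ 4.15%.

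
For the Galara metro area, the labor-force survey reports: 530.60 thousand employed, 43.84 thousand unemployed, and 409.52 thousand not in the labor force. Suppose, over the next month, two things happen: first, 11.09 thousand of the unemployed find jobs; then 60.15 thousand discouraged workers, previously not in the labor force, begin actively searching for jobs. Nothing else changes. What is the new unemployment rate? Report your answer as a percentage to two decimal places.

New unemployment rate ≈ 14.64%.

Initially, labor force = 530.60 + 43.84 = 574.44 thousand, so u = 43.84/574.44 = 7.63%.
After the first change, unemployed falls and employed rises by 11.09; labor force unchanged → E = 541.69, U = 32.75, labor force = 574.44 thousand.
After the second change, unemployed and labor force both rise by 60.15 → E = 541.69, U = 92.90, labor force = 634.59 thousand.
New unemployment rate = 92.90 / 634.59 = 14.64%.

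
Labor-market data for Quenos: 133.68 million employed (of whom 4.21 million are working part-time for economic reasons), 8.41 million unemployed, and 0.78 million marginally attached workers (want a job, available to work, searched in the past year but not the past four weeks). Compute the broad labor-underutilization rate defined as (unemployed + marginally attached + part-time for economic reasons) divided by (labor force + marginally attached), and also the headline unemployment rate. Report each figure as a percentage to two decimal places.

Broad underutilization rate ≈ 9.38%; headline unemployment rate ≈ 5.92%.

Labor force = 133.68 + 8.41 = 142.09 million.
Numerator = 8.41 + 0.78 + 4.21 = 13.40 million.
Denominator = 142.09 + 0.78 = 142.87 million.
Broad rate = 13.40 / 142.87 = 9.38%.
Headline unemployment rate = 8.41 / 142.09 = 5.92%.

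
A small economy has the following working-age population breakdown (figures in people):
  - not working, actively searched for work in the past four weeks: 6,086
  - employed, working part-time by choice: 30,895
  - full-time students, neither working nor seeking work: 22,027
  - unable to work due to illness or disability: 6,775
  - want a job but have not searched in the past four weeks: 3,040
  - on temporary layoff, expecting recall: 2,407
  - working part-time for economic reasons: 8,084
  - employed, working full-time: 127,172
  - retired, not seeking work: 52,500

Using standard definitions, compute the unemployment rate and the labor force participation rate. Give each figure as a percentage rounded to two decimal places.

Employed = 30,895 + 8,084 + 127,172 = 166,151 (anyone who worked, including part-time for economic reasons, counts as employed).
Unemployed = 6,086 + 2,407 = 8,493 (jobless and actively searching, or on temporary layoff).
Labor force = 166,151 + 8,493 = 174,644.
Not in labor force = 22,027 + 6,775 + 3,040 + 52,500 = 84,342 (those not working and not actively searching are outside the labor force — including those who want a job but have given up searching).
Civilian working-age population = 174,644 + 84,342 = 258,986.
Unemployment rate = 8,493 / 174,644 = 4.86%.
Labor force participation rate = 174,644 / 258,986 = 67.43%.

Unemployment rate ≈ 4.86%; labor force participation rate ≈ 67.43%.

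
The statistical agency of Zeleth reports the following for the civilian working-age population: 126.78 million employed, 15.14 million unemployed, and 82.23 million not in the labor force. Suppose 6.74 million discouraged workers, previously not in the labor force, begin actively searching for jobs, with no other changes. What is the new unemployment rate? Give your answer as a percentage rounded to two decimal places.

New unemployment rate ≈ 14.72%.

Initially, labor force = 126.78 + 15.14 = 141.92 million, so u = 15.14/141.92 = 10.67%.
After the change, unemployed and labor force both rise by 6.74 → E = 126.78, U = 21.88, labor force = 148.66 million.
New unemployment rate = 21.88 / 148.66 = 14.72%.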